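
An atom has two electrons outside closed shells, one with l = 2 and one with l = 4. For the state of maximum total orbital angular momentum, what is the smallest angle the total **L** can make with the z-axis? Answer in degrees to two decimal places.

θ_min ≈ 22.21°

The total orbital quantum number L ranges from |l₁ − l₂| to l₁ + l₂ in integer steps.
Allowed values: L = 2, 3, 4, 5, 6.
The maximum is L = 6, with |L_tot| = ℏ√(6·7) = √42 ℏ.
The minimum angle with z is arccos(6/√42) ≈ 22.21°.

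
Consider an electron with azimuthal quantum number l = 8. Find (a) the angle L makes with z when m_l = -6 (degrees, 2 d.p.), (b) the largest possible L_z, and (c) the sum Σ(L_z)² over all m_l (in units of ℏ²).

For m_l = -6: cos θ = -6/√72, θ ≈ 135.00°.
L_z,max = lℏ = 8ℏ.
Σ m_l² = 408, so Σ(L_z)² = 408 ℏ².

θ(m_l=-6) ≈ 135.00°; L_z,max = 8ℏ; Σ(L_z)² = 408 ℏ²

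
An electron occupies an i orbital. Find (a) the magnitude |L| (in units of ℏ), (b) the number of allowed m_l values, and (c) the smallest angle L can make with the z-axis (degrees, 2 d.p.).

An i state has l = 6.
|L| = ℏ√(6·7) = √42 ℏ ≈ 6.481ℏ.
There are 2l+1 = 13 values of m_l.
cos θ_min = 6/√42, so θ_min ≈ 22.21°.

|L| = √42 ℏ ≈ 6.481ℏ; 13 values; θ_min ≈ 22.21°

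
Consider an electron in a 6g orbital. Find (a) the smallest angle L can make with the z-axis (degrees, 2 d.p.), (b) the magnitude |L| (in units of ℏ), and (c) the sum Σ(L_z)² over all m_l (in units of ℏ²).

θ_min ≈ 26.57°; |L| = 2√5 ℏ ≈ 4.472ℏ; Σ(L_z)² = 60 ℏ²

For 6g, l = 4.
cos θ_min = 4/√20, so θ_min ≈ 26.57°.
|L| = ℏ√(4·5) = 2√5 ℏ ≈ 4.472ℏ.
Σ m_l² = 60, so Σ(L_z)² = 60 ℏ².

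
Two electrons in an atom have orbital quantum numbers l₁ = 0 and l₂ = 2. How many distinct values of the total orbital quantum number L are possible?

The total orbital quantum number L ranges from |l₁ − l₂| to l₁ + l₂ in integer steps.
L ∈ {2}.
That is 1 value.

1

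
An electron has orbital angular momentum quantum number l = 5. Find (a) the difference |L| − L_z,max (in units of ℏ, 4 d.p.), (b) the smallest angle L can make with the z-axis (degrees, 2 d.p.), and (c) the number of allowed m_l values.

|L| − L_z,max = (√30 − 5)ℏ ≈ 0.4772ℏ.
cos θ_min = 5/√30, so θ_min ≈ 24.09°.
There are 2l+1 = 11 values of m_l.

|L|−L_z,max ≈ 0.4772ℏ; θ_min ≈ 24.09°; 11 values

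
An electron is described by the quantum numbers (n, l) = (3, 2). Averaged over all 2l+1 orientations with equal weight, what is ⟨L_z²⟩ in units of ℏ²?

m_l runs from −2 to 2, i.e. {-2, -1, 0, 1, 2}.
Average of L_z² over 5 states: 10/5 ℏ² = 2 ℏ².

⟨L_z²⟩ = 2 ℏ²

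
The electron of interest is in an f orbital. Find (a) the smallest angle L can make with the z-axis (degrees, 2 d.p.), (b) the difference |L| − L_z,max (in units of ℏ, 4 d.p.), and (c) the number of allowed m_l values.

θ_min ≈ 30.00°; |L|−L_z,max ≈ 0.4641ℏ; 7 values

An f state has l = 3.
cos θ_min = 3/√12, so θ_min ≈ 30.00°.
|L| − L_z,max = (2√3 − 3)ℏ ≈ 0.4641ℏ.
There are 2l+1 = 7 values of m_l.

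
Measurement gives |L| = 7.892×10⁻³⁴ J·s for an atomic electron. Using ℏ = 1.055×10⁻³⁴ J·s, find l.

l = 7

In units of ℏ, |L| ≈ 7.481.
l(l+1) ≈ 7.481² ≈ 55.96, so l = 7.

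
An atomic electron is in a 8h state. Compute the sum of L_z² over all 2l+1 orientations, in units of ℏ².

Σ(L_z)² = 110 ℏ²

For 8h, l = 5.
m_l runs from −5 to 5, i.e. {-5, -4, -3, -2, -1, 0, 1, 2, 3, 4, 5}.
Σ m_l² = l(l+1)(2l+1)/3 = 5·6·11/3 = 110.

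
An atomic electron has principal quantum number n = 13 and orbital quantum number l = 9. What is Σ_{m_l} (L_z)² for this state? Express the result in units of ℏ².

m_l ∈ {-9, -8, -7, -6, -5, -4, -3, -2, -1, 0, 1, 2, 3, 4, 5, 6, 7, 8, 9}.
Σ m_l² = l(l+1)(2l+1)/3 = 9·10·19/3 = 570.

Σ(L_z)² = 570 ℏ²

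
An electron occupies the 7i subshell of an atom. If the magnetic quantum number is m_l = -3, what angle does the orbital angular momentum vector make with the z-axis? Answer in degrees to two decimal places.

The 7i subshell has l = 6.
|L|² = l(l+1)ℏ² = 42ℏ², so |L| = √42 ℏ.
L_z = m_l ℏ = −3ℏ.
cos θ = L_z/|L| = -3/√42, so θ ≈ 117.58°.

θ ≈ 117.58°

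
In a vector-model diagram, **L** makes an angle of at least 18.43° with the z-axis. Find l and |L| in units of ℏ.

l = 9, |L| = 3√10 ℏ ≈ 9.487ℏ

cos²θ_min = l/(l+1) = 0.9001.
Thus l = 0.9001/(1 − 0.9001) ≈ 9.
Then |L| = ℏ√(9·10) = 3√10 ℏ.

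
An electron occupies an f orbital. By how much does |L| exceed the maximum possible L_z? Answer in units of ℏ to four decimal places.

An f state has l = 3.
|L| = 2√3 ℏ ≈ 3.4641ℏ, while L_z,max = lℏ = 3ℏ.
The difference is (2√3 − 3)ℏ ≈ 0.4641ℏ.

|L| − L_z,max ≈ 0.4641ℏ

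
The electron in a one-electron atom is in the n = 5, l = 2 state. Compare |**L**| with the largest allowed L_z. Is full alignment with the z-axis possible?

|L| = √6 ℏ ≈ 2.4495ℏ, while L_z,max = lℏ = 2ℏ.
Since |L| > L_z,max, the vector can never point exactly along z; the closest it comes is θ_min = arccos(2/√6) ≈ 35.3°.

No: L_z,max = 2ℏ < |L| = √6 ℏ ≈ 2.449ℏ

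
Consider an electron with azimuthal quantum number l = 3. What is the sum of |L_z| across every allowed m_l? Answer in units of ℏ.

The allowed m_l values are -3, -2, -1, 0, 1, 2, 3.
Σ|m_l| = 2(1+2+…+3) = 12.

Σ|L_z| = 12 ℏ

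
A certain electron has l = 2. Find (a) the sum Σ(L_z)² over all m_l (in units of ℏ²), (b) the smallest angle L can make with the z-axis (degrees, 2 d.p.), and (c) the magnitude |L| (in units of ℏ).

Σ m_l² = 10, so Σ(L_z)² = 10 ℏ².
cos θ_min = 2/√6, so θ_min ≈ 35.26°.
|L| = ℏ√(2·3) = √6 ℏ ≈ 2.449ℏ.

Σ(L_z)² = 10 ℏ²; θ_min ≈ 35.26°; |L| = √6 ℏ ≈ 2.449ℏ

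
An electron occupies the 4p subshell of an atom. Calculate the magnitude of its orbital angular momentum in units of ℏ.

|L| = √2 ℏ ≈ 1.414ℏ

The 4p subshell has l = 1.
|L| = ℏ√(l(l+1)) = ℏ√(1·2) = √2 ℏ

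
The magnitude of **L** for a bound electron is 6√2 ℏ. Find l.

(|L|/ℏ)² = l(l+1) = 72.
l² + l − 72 = 0 ⇒ l = 8.

l = 8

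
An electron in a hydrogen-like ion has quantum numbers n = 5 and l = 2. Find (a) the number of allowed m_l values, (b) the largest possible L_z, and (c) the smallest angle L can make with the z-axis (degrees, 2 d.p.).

5 values; L_z,max = 2ℏ; θ_min ≈ 35.26°

There are 2l+1 = 5 values of m_l.
L_z,max = lℏ = 2ℏ.
cos θ_min = 2/√6, so θ_min ≈ 35.26°.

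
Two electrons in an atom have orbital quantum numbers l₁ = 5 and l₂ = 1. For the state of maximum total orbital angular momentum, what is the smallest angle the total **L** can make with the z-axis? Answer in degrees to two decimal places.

θ_min ≈ 22.21°

The total orbital quantum number L ranges from |l₁ − l₂| to l₁ + l₂ in integer steps.
L ∈ {4, 5, 6}.
The maximum is L = 6, with |L_tot| = ℏ√(6·7) = √42 ℏ.
The minimum angle with z is arccos(6/√42) ≈ 22.21°.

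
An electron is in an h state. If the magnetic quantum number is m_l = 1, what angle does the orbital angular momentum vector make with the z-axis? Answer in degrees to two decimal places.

The letter h corresponds to l = 5.
|L| = ℏ√(l(l+1)) = √30 ℏ.
L_z = m_l ℏ = 1ℏ.
cos θ = L_z/|L| = 1/√30, so θ ≈ 79.48°.

θ ≈ 79.48°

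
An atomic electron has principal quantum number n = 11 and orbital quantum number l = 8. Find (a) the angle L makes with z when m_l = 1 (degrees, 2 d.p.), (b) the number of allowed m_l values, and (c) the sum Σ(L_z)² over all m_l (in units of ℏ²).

θ(m_l=1) ≈ 83.23°; 17 values; Σ(L_z)² = 408 ℏ²

For m_l = 1: cos θ = 1/√72, θ ≈ 83.23°.
There are 2l+1 = 17 values of m_l.
Σ m_l² = 408, so Σ(L_z)² = 408 ℏ².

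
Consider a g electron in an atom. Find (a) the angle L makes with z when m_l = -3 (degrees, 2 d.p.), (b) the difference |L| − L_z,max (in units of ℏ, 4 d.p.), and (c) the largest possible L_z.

θ(m_l=-3) ≈ 132.13°; |L|−L_z,max ≈ 0.4721ℏ; L_z,max = 4ℏ

The letter g corresponds to l = 4.
For m_l = -3: cos θ = -3/√20, θ ≈ 132.13°.
|L| − L_z,max = (2√5 − 4)ℏ ≈ 0.4721ℏ.
L_z,max = lℏ = 4ℏ.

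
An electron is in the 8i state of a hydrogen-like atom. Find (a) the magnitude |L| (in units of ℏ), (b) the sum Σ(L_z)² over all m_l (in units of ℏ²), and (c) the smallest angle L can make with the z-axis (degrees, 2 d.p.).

8i means n = 8, l = 6.
|L| = ℏ√(6·7) = √42 ℏ ≈ 6.481ℏ.
Σ m_l² = 182, so Σ(L_z)² = 182 ℏ².
cos θ_min = 6/√42, so θ_min ≈ 22.21°.

|L| = √42 ℏ ≈ 6.481ℏ; Σ(L_z)² = 182 ℏ²; θ_min ≈ 22.21°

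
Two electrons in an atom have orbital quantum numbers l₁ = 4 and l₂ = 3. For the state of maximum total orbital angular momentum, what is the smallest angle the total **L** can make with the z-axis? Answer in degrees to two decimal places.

θ_min ≈ 20.70°

Angular momentum addition gives L = |l₁ − l₂|, …, l₁ + l₂.
L ∈ {1, 2, 3, 4, 5, 6, 7}.
The maximum is L = 7, with |L_tot| = ℏ√(7·8) = 2√14 ℏ.
The minimum angle with z is arccos(7/√56) ≈ 20.70°.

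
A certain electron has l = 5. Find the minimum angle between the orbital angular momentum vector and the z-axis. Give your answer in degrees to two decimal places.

|L| = ℏ√(l(l+1)) = √30 ℏ.
The smallest angle corresponds to the largest L_z, i.e. m_l = l = 5, giving L_z = 5ℏ.
cos θ_min = 5/√30, so θ_min ≈ 24.09°.

θ_min ≈ 24.09°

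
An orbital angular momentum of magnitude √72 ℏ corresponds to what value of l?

l = 8

|L| = ℏ√(l(l+1)), so l(l+1) = 72.
Solving: l = 8.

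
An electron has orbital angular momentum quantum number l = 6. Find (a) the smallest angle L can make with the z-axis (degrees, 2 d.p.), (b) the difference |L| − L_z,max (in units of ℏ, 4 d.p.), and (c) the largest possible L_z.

θ_min ≈ 22.21°; |L|−L_z,max ≈ 0.4807ℏ; L_z,max = 6ℏ

cos θ_min = 6/√42, so θ_min ≈ 22.21°.
|L| − L_z,max = (√42 − 6)ℏ ≈ 0.4807ℏ.
L_z,max = lℏ = 6ℏ.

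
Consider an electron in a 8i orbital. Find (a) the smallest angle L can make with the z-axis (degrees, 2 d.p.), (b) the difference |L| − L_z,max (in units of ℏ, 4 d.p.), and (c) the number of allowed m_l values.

For 8i, l = 6.
cos θ_min = 6/√42, so θ_min ≈ 22.21°.
|L| − L_z,max = (√42 − 6)ℏ ≈ 0.4807ℏ.
There are 2l+1 = 13 values of m_l.

θ_min ≈ 22.21°; |L|−L_z,max ≈ 0.4807ℏ; 13 values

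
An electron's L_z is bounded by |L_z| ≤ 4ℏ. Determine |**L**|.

|L| = 2√5 ℏ ≈ 4.472ℏ

The maximum L_z equals lℏ, giving l = 4.
Then |L| = ℏ√(4·5) = 2√5 ℏ.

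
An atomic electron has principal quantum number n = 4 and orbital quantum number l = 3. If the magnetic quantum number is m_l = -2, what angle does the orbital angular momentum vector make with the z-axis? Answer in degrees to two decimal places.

θ ≈ 125.26°

|L| = ℏ√(l(l+1)) = 2√3 ℏ.
L_z = m_l ℏ = −2ℏ.
cos θ = L_z/|L| = -2/√12, so θ ≈ 125.26°.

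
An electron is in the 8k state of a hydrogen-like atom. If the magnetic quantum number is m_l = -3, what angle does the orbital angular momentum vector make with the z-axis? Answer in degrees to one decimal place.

8k means n = 8, l = 7.
|L| = √(l(l+1)) ℏ = 2√14 ℏ.
L_z = m_l ℏ = −3ℏ.
cos θ = L_z/|L| = -3/√56, so θ ≈ 113.6°.

θ ≈ 113.6°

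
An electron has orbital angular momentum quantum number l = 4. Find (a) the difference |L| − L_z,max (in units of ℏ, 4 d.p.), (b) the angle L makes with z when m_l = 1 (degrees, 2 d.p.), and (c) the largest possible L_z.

|L|−L_z,max ≈ 0.4721ℏ; θ(m_l=1) ≈ 77.08°; L_z,max = 4ℏ

|L| − L_z,max = (2√5 − 4)ℏ ≈ 0.4721ℏ.
For m_l = 1: cos θ = 1/√20, θ ≈ 77.08°.
L_z,max = lℏ = 4ℏ.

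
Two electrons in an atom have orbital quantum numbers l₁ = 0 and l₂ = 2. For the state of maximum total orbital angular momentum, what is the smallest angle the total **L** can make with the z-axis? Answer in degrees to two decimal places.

θ_min ≈ 35.26°

L runs from |0 − 2| = 2 to 0 + 2 = 2.
Allowed values: L = 2.
The maximum is L = 2, with |L_tot| = ℏ√(2·3) = √6 ℏ.
The minimum angle with z is arccos(2/√6) ≈ 35.26°.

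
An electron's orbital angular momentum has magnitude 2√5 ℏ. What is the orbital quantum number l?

(|L|/ℏ)² = l(l+1) = 20.
l² + l − 20 = 0 ⇒ l = 4.

l = 4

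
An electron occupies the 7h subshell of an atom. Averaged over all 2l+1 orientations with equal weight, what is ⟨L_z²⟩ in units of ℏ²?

⟨L_z²⟩ = 10 ℏ²

7h means n = 7, l = 5.
m_l runs from −5 to 5, i.e. {-5, -4, -3, -2, -1, 0, 1, 2, 3, 4, 5}.
⟨L_z²⟩ = ℏ²·l(l+1)/3 = 10ℏ².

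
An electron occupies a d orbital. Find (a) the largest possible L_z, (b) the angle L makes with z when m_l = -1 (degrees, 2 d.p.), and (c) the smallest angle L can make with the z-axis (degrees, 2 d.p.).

The letter d corresponds to l = 2.
L_z,max = lℏ = 2ℏ.
For m_l = -1: cos θ = -1/√6, θ ≈ 114.09°.
cos θ_min = 2/√6, so θ_min ≈ 35.26°.

L_z,max = 2ℏ; θ(m_l=-1) ≈ 114.09°; θ_min ≈ 35.26°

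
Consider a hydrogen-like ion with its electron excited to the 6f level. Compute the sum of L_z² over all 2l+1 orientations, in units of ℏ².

The 6f level has l = 3.
m_l runs from −3 to 3, i.e. {-3, -2, -1, 0, 1, 2, 3}.
Summing m² from −3 to 3: Σ m_l² = 28.

Σ(L_z)² = 28 ℏ²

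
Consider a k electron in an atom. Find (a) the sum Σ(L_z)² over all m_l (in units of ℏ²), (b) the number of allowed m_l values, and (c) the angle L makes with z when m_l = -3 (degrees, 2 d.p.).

The letter k corresponds to l = 7.
Σ m_l² = 280, so Σ(L_z)² = 280 ℏ².
There are 2l+1 = 15 values of m_l.
For m_l = -3: cos θ = -3/√56, θ ≈ 113.63°.

Σ(L_z)² = 280 ℏ²; 15 values; θ(m_l=-3) ≈ 113.63°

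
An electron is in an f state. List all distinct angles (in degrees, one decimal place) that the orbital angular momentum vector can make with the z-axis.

θ ∈ {30.0°, 54.7°, 73.2°, 90.0°, 106.8°, 125.3°, 150.0°}

An f state has l = 3.
|L| = √(l(l+1)) ℏ = 2√3 ℏ.
cos θ = m_l/√12 for each m_l ∈ {-3, -2, -1, 0, 1, 2, 3}.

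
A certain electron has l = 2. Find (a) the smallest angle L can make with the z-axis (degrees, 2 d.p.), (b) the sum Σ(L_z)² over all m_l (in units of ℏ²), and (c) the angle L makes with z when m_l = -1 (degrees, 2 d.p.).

cos θ_min = 2/√6, so θ_min ≈ 35.26°.
Σ m_l² = 10, so Σ(L_z)² = 10 ℏ².
For m_l = -1: cos θ = -1/√6, θ ≈ 114.09°.

θ_min ≈ 35.26°; Σ(L_z)² = 10 ℏ²; θ(m_l=-1) ≈ 114.09°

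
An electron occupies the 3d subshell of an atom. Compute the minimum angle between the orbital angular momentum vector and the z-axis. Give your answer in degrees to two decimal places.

3d means n = 3, l = 2.
|L| = √(l(l+1)) ℏ = √6 ℏ.
The smallest angle corresponds to the largest L_z, i.e. m_l = l = 2, giving L_z = 2ℏ.
cos θ_min = 2/√6, so θ_min ≈ 35.26°.

θ_min ≈ 35.26°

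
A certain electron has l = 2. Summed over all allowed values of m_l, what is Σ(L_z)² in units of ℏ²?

m_l ∈ {-2, -1, 0, 1, 2}.
Σ m_l² = 2·(1 + 4) = 10.

Σ(L_z)² = 10 ℏ²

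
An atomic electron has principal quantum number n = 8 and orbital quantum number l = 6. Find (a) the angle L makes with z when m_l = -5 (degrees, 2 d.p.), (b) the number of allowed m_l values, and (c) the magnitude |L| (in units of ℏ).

θ(m_l=-5) ≈ 140.49°; 13 values; |L| = √42 ℏ ≈ 6.481ℏ

For m_l = -5: cos θ = -5/√42, θ ≈ 140.49°.
There are 2l+1 = 13 values of m_l.
|L| = ℏ√(6·7) = √42 ℏ ≈ 6.481ℏ.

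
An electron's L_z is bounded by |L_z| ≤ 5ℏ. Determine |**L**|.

L_z,max = lℏ, so l = 5.
Then |L| = ℏ√(5·6) = √30 ℏ.

|L| = √30 ℏ ≈ 5.477ℏ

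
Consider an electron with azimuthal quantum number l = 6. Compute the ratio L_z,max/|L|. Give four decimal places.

L_z,max/|L| = 0.9258

|L| = √42 ℏ ≈ 6.4807ℏ, while L_z,max = lℏ = 6ℏ.
L_z,max/|L| = 6/√42 = 0.9258.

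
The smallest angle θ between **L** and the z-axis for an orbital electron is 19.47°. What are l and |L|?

l = 8, |L| = 6√2 ℏ ≈ 8.485ℏ

cos θ_min = l/√(l(l+1)) = √(l/(l+1)), so l/(l+1) = cos²(19.47°) = 0.8889.
Solving: l = 8.
Then |L| = ℏ√(8·9) = 6√2 ℏ.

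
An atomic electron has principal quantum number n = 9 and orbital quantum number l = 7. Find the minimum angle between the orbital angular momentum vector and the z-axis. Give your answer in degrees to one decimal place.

|L| = √(l(l+1)) ℏ = 2√14 ℏ.
The smallest angle corresponds to the largest L_z, i.e. m_l = l = 7, giving L_z = 7ℏ.
cos θ_min = 7/√56, so θ_min ≈ 20.7°.

θ_min ≈ 20.7°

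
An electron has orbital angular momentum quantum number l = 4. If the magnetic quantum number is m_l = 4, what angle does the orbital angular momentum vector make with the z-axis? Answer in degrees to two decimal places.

θ ≈ 26.57°

|L|² = l(l+1)ℏ² = 20ℏ², so |L| = 2√5 ℏ.
L_z = m_l ℏ = 4ℏ.
cos θ = L_z/|L| = 4/√20, so θ ≈ 26.57°.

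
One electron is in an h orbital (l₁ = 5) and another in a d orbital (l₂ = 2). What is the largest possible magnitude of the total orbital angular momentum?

|L_tot|_max = 2√14 ℏ ≈ 7.483ℏ

Angular momentum addition gives L = |l₁ − l₂|, …, l₁ + l₂.
L ∈ {3, 4, 5, 6, 7}.
The largest magnitude corresponds to L = 7: |L_tot| = ℏ√(7·8) = 2√14 ℏ.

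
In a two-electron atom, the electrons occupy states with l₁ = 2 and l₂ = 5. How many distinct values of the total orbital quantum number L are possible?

L runs from |2 − 5| = 3 to 2 + 5 = 7.
So L can be 3, 4, 5, 6, 7.
That is 5 values.

5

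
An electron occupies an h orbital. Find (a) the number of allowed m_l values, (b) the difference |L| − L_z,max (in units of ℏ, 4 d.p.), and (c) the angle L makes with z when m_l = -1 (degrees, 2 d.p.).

11 values; |L|−L_z,max ≈ 0.4772ℏ; θ(m_l=-1) ≈ 100.52°

For an h orbital, l = 5.
There are 2l+1 = 11 values of m_l.
|L| − L_z,max = (√30 − 5)ℏ ≈ 0.4772ℏ.
For m_l = -1: cos θ = -1/√30, θ ≈ 100.52°.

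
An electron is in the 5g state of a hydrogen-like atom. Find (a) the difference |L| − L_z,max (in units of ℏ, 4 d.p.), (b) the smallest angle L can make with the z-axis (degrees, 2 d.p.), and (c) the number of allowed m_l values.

|L|−L_z,max ≈ 0.4721ℏ; θ_min ≈ 26.57°; 9 values

The 5g subshell has l = 4.
|L| − L_z,max = (2√5 − 4)ℏ ≈ 0.4721ℏ.
cos θ_min = 4/√20, so θ_min ≈ 26.57°.
There are 2l+1 = 9 values of m_l.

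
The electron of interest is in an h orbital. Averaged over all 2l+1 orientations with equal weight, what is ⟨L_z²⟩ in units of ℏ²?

An h state has l = 5.
m_l ∈ {-5, -4, -3, -2, -1, 0, 1, 2, 3, 4, 5}.
⟨L_z²⟩ = ℏ²·l(l+1)/3 = 10ℏ².

⟨L_z²⟩ = 10 ℏ²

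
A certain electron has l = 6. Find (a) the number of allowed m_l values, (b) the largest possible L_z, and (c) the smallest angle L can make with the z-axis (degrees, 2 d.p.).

13 values; L_z,max = 6ℏ; θ_min ≈ 22.21°

There are 2l+1 = 13 values of m_l.
L_z,max = lℏ = 6ℏ.
cos θ_min = 6/√42, so θ_min ≈ 22.21°.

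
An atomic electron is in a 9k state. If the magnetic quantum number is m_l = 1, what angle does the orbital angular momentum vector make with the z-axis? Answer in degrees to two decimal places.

The 9k subshell has l = 7.
|L| = √(l(l+1)) ℏ = 2√14 ℏ.
L_z = m_l ℏ = 1ℏ.
cos θ = L_z/|L| = 1/√56, so θ ≈ 82.32°.

θ ≈ 82.32°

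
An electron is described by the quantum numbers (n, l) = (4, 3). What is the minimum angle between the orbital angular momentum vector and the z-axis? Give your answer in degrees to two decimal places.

θ_min ≈ 30.00°

|L| = √(l(l+1)) ℏ = 2√3 ℏ.
The smallest angle corresponds to the largest L_z, i.e. m_l = l = 3, giving L_z = 3ℏ.
cos θ_min = 3/√12, so θ_min ≈ 30.00°.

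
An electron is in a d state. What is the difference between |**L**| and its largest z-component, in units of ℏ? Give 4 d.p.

For a d orbital, l = 2.
|L| = √6 ℏ ≈ 2.4495ℏ, while L_z,max = lℏ = 2ℏ.
The difference is (√6 − 2)ℏ ≈ 0.4495ℏ.

|L| − L_z,max ≈ 0.4495ℏ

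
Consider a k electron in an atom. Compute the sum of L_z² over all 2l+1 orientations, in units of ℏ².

Σ(L_z)² = 280 ℏ²

A k state has l = 7.
m_l runs from −7 to 7, i.e. {-7, -6, -5, -4, -3, -2, -1, 0, 1, 2, 3, 4, 5, 6, 7}.
Σ m_l² = 2·(1 + 4 + 9 + 16 + 25 + 36 + 49) = 280.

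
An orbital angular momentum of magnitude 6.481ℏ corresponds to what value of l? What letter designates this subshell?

l = 6 (i orbital)

|L| = ℏ√(l(l+1)), so l(l+1) = 42.
Solving: l = 6.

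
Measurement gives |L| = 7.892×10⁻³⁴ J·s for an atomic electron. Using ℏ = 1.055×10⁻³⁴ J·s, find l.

In units of ℏ, |L| ≈ 7.481.
(|L|/ℏ)² = l(l+1) ≈ 55.96 ⇒ l = 7.

l = 7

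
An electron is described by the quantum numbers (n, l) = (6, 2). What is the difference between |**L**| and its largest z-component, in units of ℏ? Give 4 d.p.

|L| − L_z,max ≈ 0.4495ℏ

|L| = √6 ℏ ≈ 2.4495ℏ, while L_z,max = lℏ = 2ℏ.
The difference is (√6 − 2)ℏ ≈ 0.4495ℏ.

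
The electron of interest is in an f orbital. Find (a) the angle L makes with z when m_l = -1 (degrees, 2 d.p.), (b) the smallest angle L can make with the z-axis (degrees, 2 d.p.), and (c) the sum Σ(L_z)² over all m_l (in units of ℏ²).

θ(m_l=-1) ≈ 106.78°; θ_min ≈ 30.00°; Σ(L_z)² = 28 ℏ²

The letter f corresponds to l = 3.
For m_l = -1: cos θ = -1/√12, θ ≈ 106.78°.
cos θ_min = 3/√12, so θ_min ≈ 30.00°.
Σ m_l² = 28, so Σ(L_z)² = 28 ℏ².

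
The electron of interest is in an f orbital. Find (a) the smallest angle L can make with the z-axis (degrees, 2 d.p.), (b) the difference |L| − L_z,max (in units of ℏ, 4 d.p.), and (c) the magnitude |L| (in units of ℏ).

θ_min ≈ 30.00°; |L|−L_z,max ≈ 0.4641ℏ; |L| = 2√3 ℏ ≈ 3.464ℏ

An f state has l = 3.
cos θ_min = 3/√12, so θ_min ≈ 30.00°.
|L| − L_z,max = (2√3 − 3)ℏ ≈ 0.4641ℏ.
|L| = ℏ√(3·4) = 2√3 ℏ ≈ 3.464ℏ.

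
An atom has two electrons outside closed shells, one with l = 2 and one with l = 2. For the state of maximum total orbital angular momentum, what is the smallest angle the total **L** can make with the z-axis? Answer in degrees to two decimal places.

By the triangle rule, |l₁ − l₂| ≤ L ≤ l₁ + l₂.
Allowed values: L = 0, 1, 2, 3, 4.
The maximum is L = 4, with |L_tot| = ℏ√(4·5) = 2√5 ℏ.
The minimum angle with z is arccos(4/√20) ≈ 26.57°.

θ_min ≈ 26.57°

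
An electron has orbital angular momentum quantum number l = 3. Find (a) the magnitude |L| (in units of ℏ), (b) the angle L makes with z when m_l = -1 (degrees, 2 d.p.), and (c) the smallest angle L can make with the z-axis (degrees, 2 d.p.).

|L| = 2√3 ℏ ≈ 3.464ℏ; θ(m_l=-1) ≈ 106.78°; θ_min ≈ 30.00°

|L| = ℏ√(3·4) = 2√3 ℏ ≈ 3.464ℏ.
For m_l = -1: cos θ = -1/√12, θ ≈ 106.78°.
cos θ_min = 3/√12, so θ_min ≈ 30.00°.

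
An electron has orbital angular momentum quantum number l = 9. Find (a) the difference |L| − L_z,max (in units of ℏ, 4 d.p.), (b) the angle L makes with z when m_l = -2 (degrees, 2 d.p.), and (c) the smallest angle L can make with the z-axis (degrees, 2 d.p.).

|L| − L_z,max = (3√10 − 9)ℏ ≈ 0.4868ℏ.
For m_l = -2: cos θ = -2/√90, θ ≈ 102.17°.
cos θ_min = 9/√90, so θ_min ≈ 18.43°.

|L|−L_z,max ≈ 0.4868ℏ; θ(m_l=-2) ≈ 102.17°; θ_min ≈ 18.43°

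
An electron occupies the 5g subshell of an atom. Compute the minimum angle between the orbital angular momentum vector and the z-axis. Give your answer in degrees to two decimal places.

The 5g subshell has l = 4.
|L|² = l(l+1)ℏ² = 20ℏ², so |L| = 2√5 ℏ.
The smallest angle corresponds to the largest L_z, i.e. m_l = l = 4, giving L_z = 4ℏ.
cos θ_min = 4/√20, so θ_min ≈ 26.57°.

θ_min ≈ 26.57°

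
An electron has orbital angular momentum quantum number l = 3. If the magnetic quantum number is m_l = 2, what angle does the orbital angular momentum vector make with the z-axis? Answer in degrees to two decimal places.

θ ≈ 54.74°

|L|² = l(l+1)ℏ² = 12ℏ², so |L| = 2√3 ℏ.
L_z = m_l ℏ = 2ℏ.
cos θ = L_z/|L| = 2/√12, so θ ≈ 54.74°.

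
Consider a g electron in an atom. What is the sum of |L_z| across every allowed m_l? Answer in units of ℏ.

Σ|L_z| = 20 ℏ

For a g orbital, l = 4.
m_l ∈ {-4, -3, -2, -1, 0, 1, 2, 3, 4}.
Σ|m_l| = l(l+1) = 20.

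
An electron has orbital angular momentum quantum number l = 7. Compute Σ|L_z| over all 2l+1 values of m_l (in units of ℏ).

m_l ∈ {-7, -6, -5, -4, -3, -2, -1, 0, 1, 2, 3, 4, 5, 6, 7}.
Σ|m_l| = 2(1+2+…+7) = 56.

Σ|L_z| = 56 ℏ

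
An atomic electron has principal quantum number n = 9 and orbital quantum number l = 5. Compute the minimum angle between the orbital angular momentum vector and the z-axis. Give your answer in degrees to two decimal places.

|L|² = l(l+1)ℏ² = 30ℏ², so |L| = √30 ℏ.
The smallest angle corresponds to the largest L_z, i.e. m_l = l = 5, giving L_z = 5ℏ.
cos θ_min = 5/√30, so θ_min ≈ 24.09°.

θ_min ≈ 24.09°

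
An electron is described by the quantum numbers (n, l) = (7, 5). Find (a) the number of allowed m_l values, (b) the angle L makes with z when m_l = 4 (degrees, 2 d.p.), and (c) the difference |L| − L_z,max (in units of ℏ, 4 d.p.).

11 values; θ(m_l=4) ≈ 43.09°; |L|−L_z,max ≈ 0.4772ℏ

There are 2l+1 = 11 values of m_l.
For m_l = 4: cos θ = 4/√30, θ ≈ 43.09°.
|L| − L_z,max = (√30 − 5)ℏ ≈ 0.4772ℏ.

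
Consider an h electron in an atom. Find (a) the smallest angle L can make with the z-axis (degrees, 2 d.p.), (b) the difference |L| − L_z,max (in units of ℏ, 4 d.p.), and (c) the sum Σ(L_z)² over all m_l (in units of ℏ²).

θ_min ≈ 24.09°; |L|−L_z,max ≈ 0.4772ℏ; Σ(L_z)² = 110 ℏ²

The letter h corresponds to l = 5.
cos θ_min = 5/√30, so θ_min ≈ 24.09°.
|L| − L_z,max = (√30 − 5)ℏ ≈ 0.4772ℏ.
Σ m_l² = 110, so Σ(L_z)² = 110 ℏ².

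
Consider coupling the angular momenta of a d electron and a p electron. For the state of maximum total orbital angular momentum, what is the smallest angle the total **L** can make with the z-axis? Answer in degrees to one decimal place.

Angular momentum addition gives L = |l₁ − l₂|, …, l₁ + l₂.
Allowed values: L = 1, 2, 3.
The maximum is L = 3, with |L_tot| = ℏ√(3·4) = 2√3 ℏ.
The minimum angle with z is arccos(3/√12) ≈ 30.0°.

θ_min ≈ 30.0°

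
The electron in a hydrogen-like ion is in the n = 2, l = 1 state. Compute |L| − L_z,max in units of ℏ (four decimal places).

|L| = √2 ℏ ≈ 1.4142ℏ, while L_z,max = lℏ = 1ℏ.
The difference is (√2 − 1)ℏ ≈ 0.4142ℏ.

|L| − L_z,max ≈ 0.4142ℏ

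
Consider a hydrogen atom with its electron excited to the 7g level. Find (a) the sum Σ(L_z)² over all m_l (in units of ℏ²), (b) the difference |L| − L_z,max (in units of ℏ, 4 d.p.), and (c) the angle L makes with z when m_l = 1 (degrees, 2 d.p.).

Σ(L_z)² = 60 ℏ²; |L|−L_z,max ≈ 0.4721ℏ; θ(m_l=1) ≈ 77.08°

The 7g level has l = 4.
Σ m_l² = 60, so Σ(L_z)² = 60 ℏ².
|L| − L_z,max = (2√5 − 4)ℏ ≈ 0.4721ℏ.
For m_l = 1: cos θ = 1/√20, θ ≈ 77.08°.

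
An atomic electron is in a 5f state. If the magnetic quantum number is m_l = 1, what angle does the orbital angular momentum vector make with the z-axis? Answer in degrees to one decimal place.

θ ≈ 73.2°

For 5f, l = 3.
|L| = √(l(l+1)) ℏ = 2√3 ℏ.
L_z = m_l ℏ = 1ℏ.
cos θ = L_z/|L| = 1/√12, so θ ≈ 73.2°.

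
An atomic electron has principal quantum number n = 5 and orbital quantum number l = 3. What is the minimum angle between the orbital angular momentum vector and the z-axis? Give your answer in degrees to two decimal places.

θ_min ≈ 30.00°

|L|² = l(l+1)ℏ² = 12ℏ², so |L| = 2√3 ℏ.
The smallest angle corresponds to the largest L_z, i.e. m_l = l = 3, giving L_z = 3ℏ.
cos θ_min = 3/√12, so θ_min ≈ 30.00°.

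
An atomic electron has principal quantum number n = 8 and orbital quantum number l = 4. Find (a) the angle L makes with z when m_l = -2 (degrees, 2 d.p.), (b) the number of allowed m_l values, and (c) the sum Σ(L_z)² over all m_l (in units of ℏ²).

θ(m_l=-2) ≈ 116.57°; 9 values; Σ(L_z)² = 60 ℏ²

For m_l = -2: cos θ = -2/√20, θ ≈ 116.57°.
There are 2l+1 = 9 values of m_l.
Σ m_l² = 60, so Σ(L_z)² = 60 ℏ².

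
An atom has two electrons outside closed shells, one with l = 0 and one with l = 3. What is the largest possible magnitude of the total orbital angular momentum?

|L_tot|_max = 2√3 ℏ ≈ 3.464ℏ

Angular momentum addition gives L = |l₁ − l₂|, …, l₁ + l₂.
So L can be 3.
The largest magnitude corresponds to L = 3: |L_tot| = ℏ√(3·4) = 2√3 ℏ.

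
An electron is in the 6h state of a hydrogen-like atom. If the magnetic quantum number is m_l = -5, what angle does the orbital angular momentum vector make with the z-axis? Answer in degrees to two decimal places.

The 6h subshell has l = 5.
|L|² = l(l+1)ℏ² = 30ℏ², so |L| = √30 ℏ.
L_z = m_l ℏ = −5ℏ.
cos θ = L_z/|L| = -5/√30, so θ ≈ 155.91°.

θ ≈ 155.91°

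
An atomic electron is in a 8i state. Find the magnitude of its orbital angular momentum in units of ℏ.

The 8i subshell has l = 6.
|L| = ℏ√(l(l+1)) = ℏ√(6·7) = √42 ℏ

|L| = √42 ℏ ≈ 6.481ℏ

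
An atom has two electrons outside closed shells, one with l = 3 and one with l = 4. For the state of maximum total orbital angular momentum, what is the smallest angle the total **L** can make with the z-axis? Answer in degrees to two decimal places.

θ_min ≈ 20.70°

L runs from |3 − 4| = 1 to 3 + 4 = 7.
Allowed values: L = 1, 2, 3, 4, 5, 6, 7.
The maximum is L = 7, with |L_tot| = ℏ√(7·8) = 2√14 ℏ.
The minimum angle with z is arccos(7/√56) ≈ 20.70°.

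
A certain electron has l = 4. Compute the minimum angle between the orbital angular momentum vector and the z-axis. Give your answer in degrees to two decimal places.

|L| = √(l(l+1)) ℏ = 2√5 ℏ.
The smallest angle corresponds to the largest L_z, i.e. m_l = l = 4, giving L_z = 4ℏ.
cos θ_min = 4/√20, so θ_min ≈ 26.57°.

θ_min ≈ 26.57°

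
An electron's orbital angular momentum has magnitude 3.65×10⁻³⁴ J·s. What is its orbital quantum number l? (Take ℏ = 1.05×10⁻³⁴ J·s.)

l = 3

Dividing by ℏ: |L|/ℏ ≈ 3.476.
(|L|/ℏ)² = l(l+1) ≈ 12.08 ⇒ l = 3.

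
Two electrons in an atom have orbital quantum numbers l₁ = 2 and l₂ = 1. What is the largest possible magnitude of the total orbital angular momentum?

The total orbital quantum number L ranges from |l₁ − l₂| to l₁ + l₂ in integer steps.
L ∈ {1, 2, 3}.
The largest magnitude corresponds to L = 3: |L_tot| = ℏ√(3·4) = 2√3 ℏ.

|L_tot|_max = 2√3 ℏ ≈ 3.464ℏ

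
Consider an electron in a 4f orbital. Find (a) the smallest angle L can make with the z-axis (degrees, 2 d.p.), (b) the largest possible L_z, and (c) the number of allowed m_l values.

θ_min ≈ 30.00°; L_z,max = 3ℏ; 7 values

4f means n = 4, l = 3.
cos θ_min = 3/√12, so θ_min ≈ 30.00°.
L_z,max = lℏ = 3ℏ.
There are 2l+1 = 7 values of m_l.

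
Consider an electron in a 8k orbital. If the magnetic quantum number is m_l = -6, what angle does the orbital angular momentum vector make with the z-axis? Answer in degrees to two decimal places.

8k means n = 8, l = 7.
|L| = ℏ√(l(l+1)) = 2√14 ℏ.
L_z = m_l ℏ = −6ℏ.
cos θ = L_z/|L| = -6/√56, so θ ≈ 143.30°.

θ ≈ 143.30°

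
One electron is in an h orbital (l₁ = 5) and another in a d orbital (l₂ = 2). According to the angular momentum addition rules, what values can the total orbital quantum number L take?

By the triangle rule, |l₁ − l₂| ≤ L ≤ l₁ + l₂.
Allowed values: L = 3, 4, 5, 6, 7.

L = 3, 4, 5, 6, 7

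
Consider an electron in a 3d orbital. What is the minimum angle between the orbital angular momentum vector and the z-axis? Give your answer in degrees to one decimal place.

The 3d subshell has l = 2.
|L| = √(l(l+1)) ℏ = √6 ℏ.
The smallest angle corresponds to the largest L_z, i.e. m_l = l = 2, giving L_z = 2ℏ.
cos θ_min = 2/√6, so θ_min ≈ 35.3°.

θ_min ≈ 35.3°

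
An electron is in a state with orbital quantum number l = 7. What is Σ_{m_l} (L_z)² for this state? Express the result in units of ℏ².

Σ(L_z)² = 280 ℏ²

The allowed m_l values are -7, -6, -5, -4, -3, -2, -1, 0, 1, 2, 3, 4, 5, 6, 7.
Summing m² from −7 to 7: Σ m_l² = 280.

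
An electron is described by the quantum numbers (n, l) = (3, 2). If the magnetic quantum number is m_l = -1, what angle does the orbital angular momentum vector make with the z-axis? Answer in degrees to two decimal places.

θ ≈ 114.09°

|L| = √(l(l+1)) ℏ = √6 ℏ.
L_z = m_l ℏ = −1ℏ.
cos θ = L_z/|L| = -1/√6, so θ ≈ 114.09°.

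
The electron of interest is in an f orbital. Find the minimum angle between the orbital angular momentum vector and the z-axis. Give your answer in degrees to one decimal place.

The letter f corresponds to l = 3.
|L|² = l(l+1)ℏ² = 12ℏ², so |L| = 2√3 ℏ.
The smallest angle corresponds to the largest L_z, i.e. m_l = l = 3, giving L_z = 3ℏ.
cos θ_min = 3/√12, so θ_min ≈ 30.0°.

θ_min ≈ 30.0°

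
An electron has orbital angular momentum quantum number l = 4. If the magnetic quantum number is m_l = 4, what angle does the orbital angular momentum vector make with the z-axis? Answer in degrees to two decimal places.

|L|² = l(l+1)ℏ² = 20ℏ², so |L| = 2√5 ℏ.
L_z = m_l ℏ = 4ℏ.
cos θ = L_z/|L| = 4/√20, so θ ≈ 26.57°.

θ ≈ 26.57°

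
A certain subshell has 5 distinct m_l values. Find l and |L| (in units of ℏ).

l = 2, |L| = √6 ℏ ≈ 2.449ℏ

5 = 2l + 1, so l = (5−1)/2 = 2.
|L| = ℏ√(l(l+1)) = ℏ√(2·3) = √6 ℏ.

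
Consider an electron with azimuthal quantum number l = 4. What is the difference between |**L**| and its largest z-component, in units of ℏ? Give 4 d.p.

|L| − L_z,max ≈ 0.4721ℏ

|L| = 2√5 ℏ ≈ 4.4721ℏ, while L_z,max = lℏ = 4ℏ.
The difference is (2√5 − 4)ℏ ≈ 0.4721ℏ.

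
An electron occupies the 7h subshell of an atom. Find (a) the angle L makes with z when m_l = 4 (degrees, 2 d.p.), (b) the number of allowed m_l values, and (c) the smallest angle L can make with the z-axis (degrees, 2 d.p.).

The 7h subshell has l = 5.
For m_l = 4: cos θ = 4/√30, θ ≈ 43.09°.
There are 2l+1 = 11 values of m_l.
cos θ_min = 5/√30, so θ_min ≈ 24.09°.

θ(m_l=4) ≈ 43.09°; 11 values; θ_min ≈ 24.09°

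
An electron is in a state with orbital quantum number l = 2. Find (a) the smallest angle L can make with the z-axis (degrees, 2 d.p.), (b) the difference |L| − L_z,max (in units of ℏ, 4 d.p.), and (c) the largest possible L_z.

cos θ_min = 2/√6, so θ_min ≈ 35.26°.
|L| − L_z,max = (√6 − 2)ℏ ≈ 0.4495ℏ.
L_z,max = lℏ = 2ℏ.

θ_min ≈ 35.26°; |L|−L_z,max ≈ 0.4495ℏ; L_z,max = 2ℏ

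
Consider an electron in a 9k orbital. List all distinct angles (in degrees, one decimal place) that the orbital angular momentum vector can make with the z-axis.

θ ∈ {20.7°, 36.7°, 48.1°, 57.7°, 66.4°, 74.5°, 82.3°, 90.0°, 97.7°, 105.5°, 113.6°, 122.3°, 131.9°, 143.3°, 159.3°}

For 9k, l = 7.
|L| = √(l(l+1)) ℏ = 2√14 ℏ.
cos θ = m_l/√56 for each m_l ∈ {-7, -6, -5, -4, -3, -2, -1, 0, 1, 2, 3, 4, 5, 6, 7}.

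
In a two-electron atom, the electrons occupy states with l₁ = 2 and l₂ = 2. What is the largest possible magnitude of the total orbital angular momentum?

|L_tot|_max = 2√5 ℏ ≈ 4.472ℏ

The total orbital quantum number L ranges from |l₁ − l₂| to l₁ + l₂ in integer steps.
So L can be 0, 1, 2, 3, 4.
The largest magnitude corresponds to L = 4: |L_tot| = ℏ√(4·5) = 2√5 ℏ.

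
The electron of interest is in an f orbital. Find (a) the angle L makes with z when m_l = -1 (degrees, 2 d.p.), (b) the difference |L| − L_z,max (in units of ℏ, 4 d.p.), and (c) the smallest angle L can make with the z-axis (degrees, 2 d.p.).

θ(m_l=-1) ≈ 106.78°; |L|−L_z,max ≈ 0.4641ℏ; θ_min ≈ 30.00°

An f state has l = 3.
For m_l = -1: cos θ = -1/√12, θ ≈ 106.78°.
|L| − L_z,max = (2√3 − 3)ℏ ≈ 0.4641ℏ.
cos θ_min = 3/√12, so θ_min ≈ 30.00°.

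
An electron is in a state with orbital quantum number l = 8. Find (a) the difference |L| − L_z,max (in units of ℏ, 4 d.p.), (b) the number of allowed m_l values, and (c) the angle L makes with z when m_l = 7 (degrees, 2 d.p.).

|L|−L_z,max ≈ 0.4853ℏ; 17 values; θ(m_l=7) ≈ 34.42°

|L| − L_z,max = (6√2 − 8)ℏ ≈ 0.4853ℏ.
There are 2l+1 = 17 values of m_l.
For m_l = 7: cos θ = 7/√72, θ ≈ 34.42°.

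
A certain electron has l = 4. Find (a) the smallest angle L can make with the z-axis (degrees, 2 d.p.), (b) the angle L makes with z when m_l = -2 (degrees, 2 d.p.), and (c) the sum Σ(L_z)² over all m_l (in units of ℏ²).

cos θ_min = 4/√20, so θ_min ≈ 26.57°.
For m_l = -2: cos θ = -2/√20, θ ≈ 116.57°.
Σ m_l² = 60, so Σ(L_z)² = 60 ℏ².

θ_min ≈ 26.57°; θ(m_l=-2) ≈ 116.57°; Σ(L_z)² = 60 ℏ²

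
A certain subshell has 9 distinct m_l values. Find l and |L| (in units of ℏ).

9 = 2l + 1, so l = (9−1)/2 = 4.
|L| = ℏ√(l(l+1)) = ℏ√(4·5) = 2√5 ℏ.

l = 4, |L| = 2√5 ℏ ≈ 4.472ℏ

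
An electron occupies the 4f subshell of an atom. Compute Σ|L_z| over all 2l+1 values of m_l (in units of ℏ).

Σ|L_z| = 12 ℏ

The 4f subshell has l = 3.
The allowed m_l values are -3, -2, -1, 0, 1, 2, 3.
Σ|m_l| = l(l+1) = 12.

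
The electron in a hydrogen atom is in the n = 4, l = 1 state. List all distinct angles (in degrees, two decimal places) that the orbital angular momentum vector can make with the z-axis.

|L|² = l(l+1)ℏ² = 2ℏ², so |L| = √2 ℏ.
cos θ = m_l/√2 for each m_l ∈ {-1, 0, 1}.

θ ∈ {45.00°, 90.00°, 135.00°}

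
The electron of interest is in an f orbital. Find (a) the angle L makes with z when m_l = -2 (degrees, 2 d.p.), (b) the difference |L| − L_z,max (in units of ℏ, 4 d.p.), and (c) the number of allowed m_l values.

θ(m_l=-2) ≈ 125.26°; |L|−L_z,max ≈ 0.4641ℏ; 7 values

For an f orbital, l = 3.
For m_l = -2: cos θ = -2/√12, θ ≈ 125.26°.
|L| − L_z,max = (2√3 − 3)ℏ ≈ 0.4641ℏ.
There are 2l+1 = 7 values of m_l.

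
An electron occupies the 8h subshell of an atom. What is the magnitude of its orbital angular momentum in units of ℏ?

8h means n = 8, l = 5.
|L| = ℏ√(l(l+1)) = ℏ√(5·6) = √30 ℏ

|L| = √30 ℏ ≈ 5.477ℏ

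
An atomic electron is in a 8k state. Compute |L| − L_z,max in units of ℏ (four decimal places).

The 8k subshell has l = 7.
|L| = 2√14 ℏ ≈ 7.4833ℏ, while L_z,max = lℏ = 7ℏ.
The difference is (2√14 − 7)ℏ ≈ 0.4833ℏ.

|L| − L_z,max ≈ 0.4833ℏ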